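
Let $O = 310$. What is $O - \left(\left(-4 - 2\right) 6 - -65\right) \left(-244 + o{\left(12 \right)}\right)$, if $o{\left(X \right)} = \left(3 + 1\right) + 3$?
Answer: $7183$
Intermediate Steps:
$o{\left(X \right)} = 7$ ($o{\left(X \right)} = 4 + 3 = 7$)
$O - \left(\left(-4 - 2\right) 6 - -65\right) \left(-244 + o{\left(12 \right)}\right) = 310 - \left(\left(-4 - 2\right) 6 - -65\right) \left(-244 + 7\right) = 310 - \left(\left(-6\right) 6 + 65\right) \left(-237\right) = 310 - \left(-36 + 65\right) \left(-237\right) = 310 - 29 \left(-237\right) = 310 - -6873 = 310 + 6873 = 7183$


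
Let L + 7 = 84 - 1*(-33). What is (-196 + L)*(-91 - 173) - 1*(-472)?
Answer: 23176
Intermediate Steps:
L = 110 (L = -7 + (84 - 1*(-33)) = -7 + (84 + 33) = -7 + 117 = 110)
(-196 + L)*(-91 - 173) - 1*(-472) = (-196 + 110)*(-91 - 173) - 1*(-472) = -86*(-264) + 472 = 22704 + 472 = 23176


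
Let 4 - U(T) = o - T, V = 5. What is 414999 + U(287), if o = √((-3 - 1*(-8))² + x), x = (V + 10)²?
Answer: 415290 - 5*√10 ≈ 4.1527e+5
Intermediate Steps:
x = 225 (x = (5 + 10)² = 15² = 225)
o = 5*√10 (o = √((-3 - 1*(-8))² + 225) = √((-3 + 8)² + 225) = √(5² + 225) = √(25 + 225) = √250 = 5*√10 ≈ 15.811)
U(T) = 4 + T - 5*√10 (U(T) = 4 - (5*√10 - T) = 4 - (-T + 5*√10) = 4 + (T - 5*√10) = 4 + T - 5*√10)
414999 + U(287) = 414999 + (4 + 287 - 5*√10) = 414999 + (291 - 5*√10) = 415290 - 5*√10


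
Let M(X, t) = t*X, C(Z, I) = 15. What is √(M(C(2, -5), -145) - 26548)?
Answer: I*√28723 ≈ 169.48*I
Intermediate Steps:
M(X, t) = X*t
√(M(C(2, -5), -145) - 26548) = √(15*(-145) - 26548) = √(-2175 - 26548) = √(-28723) = I*√28723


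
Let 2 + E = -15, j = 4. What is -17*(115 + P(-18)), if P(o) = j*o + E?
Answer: -442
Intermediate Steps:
E = -17 (E = -2 - 15 = -17)
P(o) = -17 + 4*o (P(o) = 4*o - 17 = -17 + 4*o)
-17*(115 + P(-18)) = -17*(115 + (-17 + 4*(-18))) = -17*(115 + (-17 - 72)) = -17*(115 - 89) = -17*26 = -442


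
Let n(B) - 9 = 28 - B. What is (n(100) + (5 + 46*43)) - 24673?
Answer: -22753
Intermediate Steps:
n(B) = 37 - B (n(B) = 9 + (28 - B) = 37 - B)
(n(100) + (5 + 46*43)) - 24673 = ((37 - 1*100) + (5 + 46*43)) - 24673 = ((37 - 100) + (5 + 1978)) - 24673 = (-63 + 1983) - 24673 = 1920 - 24673 = -22753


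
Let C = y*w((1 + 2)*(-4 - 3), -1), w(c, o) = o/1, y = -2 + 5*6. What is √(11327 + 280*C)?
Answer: √3487 ≈ 59.051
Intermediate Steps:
y = 28 (y = -2 + 30 = 28)
w(c, o) = o (w(c, o) = o*1 = o)
C = -28 (C = 28*(-1) = -28)
√(11327 + 280*C) = √(11327 + 280*(-28)) = √(11327 - 7840) = √3487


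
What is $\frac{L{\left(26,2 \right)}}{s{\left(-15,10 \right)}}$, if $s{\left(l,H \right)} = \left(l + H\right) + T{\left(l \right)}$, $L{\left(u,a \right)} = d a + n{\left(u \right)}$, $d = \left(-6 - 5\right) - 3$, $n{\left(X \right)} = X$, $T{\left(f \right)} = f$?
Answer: $\frac{1}{10} \approx 0.1$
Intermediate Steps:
$d = -14$ ($d = -11 - 3 = -14$)
$L{\left(u,a \right)} = u - 14 a$ ($L{\left(u,a \right)} = - 14 a + u = u - 14 a$)
$s{\left(l,H \right)} = H + 2 l$ ($s{\left(l,H \right)} = \left(l + H\right) + l = \left(H + l\right) + l = H + 2 l$)
$\frac{L{\left(26,2 \right)}}{s{\left(-15,10 \right)}} = \frac{26 - 28}{10 + 2 \left(-15\right)} = \frac{26 - 28}{10 - 30} = - \frac{2}{-20} = \left(-2\right) \left(- \frac{1}{20}\right) = \frac{1}{10}$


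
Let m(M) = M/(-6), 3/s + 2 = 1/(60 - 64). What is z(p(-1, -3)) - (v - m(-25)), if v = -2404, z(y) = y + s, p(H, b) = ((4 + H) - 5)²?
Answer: 14465/6 ≈ 2410.8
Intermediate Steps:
s = -4/3 (s = 3/(-2 + 1/(60 - 64)) = 3/(-2 + 1/(-4)) = 3/(-2 - ¼) = 3/(-9/4) = 3*(-4/9) = -4/3 ≈ -1.3333)
p(H, b) = (-1 + H)²
z(y) = -4/3 + y (z(y) = y - 4/3 = -4/3 + y)
m(M) = -M/6 (m(M) = M*(-⅙) = -M/6)
z(p(-1, -3)) - (v - m(-25)) = (-4/3 + (-1 - 1)²) - (-2404 - (-1)*(-25)/6) = (-4/3 + (-2)²) - (-2404 - 1*25/6) = (-4/3 + 4) - (-2404 - 25/6) = 8/3 - 1*(-14449/6) = 8/3 + 14449/6 = 14465/6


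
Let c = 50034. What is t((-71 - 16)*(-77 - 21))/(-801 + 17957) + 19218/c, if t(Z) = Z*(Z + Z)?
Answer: 303105850249/35765971 ≈ 8474.7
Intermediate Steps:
t(Z) = 2*Z**2 (t(Z) = Z*(2*Z) = 2*Z**2)
t((-71 - 16)*(-77 - 21))/(-801 + 17957) + 19218/c = (2*((-71 - 16)*(-77 - 21))**2)/(-801 + 17957) + 19218/50034 = (2*(-87*(-98))**2)/17156 + 19218*(1/50034) = (2*8526**2)*(1/17156) + 3203/8339 = (2*72692676)*(1/17156) + 3203/8339 = 145385352*(1/17156) + 3203/8339 = 36346338/4289 + 3203/8339 = 303105850249/35765971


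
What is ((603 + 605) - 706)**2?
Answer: 252004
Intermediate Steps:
((603 + 605) - 706)**2 = (1208 - 706)**2 = 502**2 = 252004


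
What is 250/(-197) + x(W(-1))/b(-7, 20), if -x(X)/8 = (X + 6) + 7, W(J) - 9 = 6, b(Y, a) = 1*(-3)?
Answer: 43378/591 ≈ 73.398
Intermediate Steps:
b(Y, a) = -3
W(J) = 15 (W(J) = 9 + 6 = 15)
x(X) = -104 - 8*X (x(X) = -8*((X + 6) + 7) = -8*((6 + X) + 7) = -8*(13 + X) = -104 - 8*X)
250/(-197) + x(W(-1))/b(-7, 20) = 250/(-197) + (-104 - 8*15)/(-3) = 250*(-1/197) + (-104 - 120)*(-1/3) = -250/197 - 224*(-1/3) = -250/197 + 224/3 = 43378/591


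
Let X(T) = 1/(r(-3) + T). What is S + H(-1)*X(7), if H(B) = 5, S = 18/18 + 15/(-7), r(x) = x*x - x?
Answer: -117/133 ≈ -0.87970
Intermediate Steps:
r(x) = x² - x
S = -8/7 (S = 18*(1/18) + 15*(-⅐) = 1 - 15/7 = -8/7 ≈ -1.1429)
X(T) = 1/(12 + T) (X(T) = 1/(-3*(-1 - 3) + T) = 1/(-3*(-4) + T) = 1/(12 + T))
S + H(-1)*X(7) = -8/7 + 5/(12 + 7) = -8/7 + 5/19 = -117/133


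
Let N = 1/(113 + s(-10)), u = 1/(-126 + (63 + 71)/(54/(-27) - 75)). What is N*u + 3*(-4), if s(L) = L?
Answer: -12157373/1013108 ≈ -12.000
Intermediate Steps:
u = -77/9836 (u = 1/(-126 + 134/(54*(-1/27) - 75)) = 1/(-126 + 134/(-2 - 75)) = 1/(-126 + 134/(-77)) = 1/(-126 + 134*(-1/77)) = 1/(-126 - 134/77) = 1/(-9836/77) = -77/9836 ≈ -0.0078284)
N = 1/103 (N = 1/(113 - 10) = 1/103 ≈ 0.0097087)
N*u + 3*(-4) = (1/103)*(-77/9836) + 3*(-4) = -77/1013108 - 12 = -12157373/1013108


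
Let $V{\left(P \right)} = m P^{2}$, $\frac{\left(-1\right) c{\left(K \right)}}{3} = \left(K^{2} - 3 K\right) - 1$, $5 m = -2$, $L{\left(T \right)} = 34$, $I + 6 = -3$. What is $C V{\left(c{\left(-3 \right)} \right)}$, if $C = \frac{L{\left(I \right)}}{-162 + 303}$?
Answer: $- \frac{58956}{235} \approx -250.88$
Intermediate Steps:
$I = -9$ ($I = -6 - 3 = -9$)
$m = - \frac{2}{5}$ ($m = \frac{1}{5} \left(-2\right) = - \frac{2}{5} \approx -0.4$)
$c{\left(K \right)} = 3 - 3 K^{2} + 9 K$ ($c{\left(K \right)} = - 3 \left(\left(K^{2} - 3 K\right) - 1\right) = - 3 \left(-1 + K^{2} - 3 K\right) = 3 - 3 K^{2} + 9 K$)
$C = \frac{34}{141}$ ($C = \frac{34}{-162 + 303} = \frac{34}{141} \approx 0.24113$)
$V{\left(P \right)} = - \frac{2 P^{2}}{5}$
$C V{\left(c{\left(-3 \right)} \right)} = \frac{34 \left(- \frac{2 \left(3 - 3 \left(-3\right)^{2} + 9 \left(-3\right)\right)^{2}}{5}\right)}{141} = \frac{34 \left(- \frac{2 \left(3 - 27 - 27\right)^{2}}{5}\right)}{141} = \frac{34 \left(- \frac{2 \left(-51\right)^{2}}{5}\right)}{141} = \frac{34 \left(\left(- \frac{2}{5}\right) 2601\right)}{141} = \frac{34}{141} \left(- \frac{5202}{5}\right) = - \frac{58956}{235}$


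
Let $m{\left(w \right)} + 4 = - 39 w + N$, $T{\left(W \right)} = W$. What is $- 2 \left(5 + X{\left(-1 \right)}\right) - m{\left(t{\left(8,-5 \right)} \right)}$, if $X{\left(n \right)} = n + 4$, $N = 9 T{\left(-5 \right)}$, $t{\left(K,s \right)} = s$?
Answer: $-162$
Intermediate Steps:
$N = -45$ ($N = 9 \left(-5\right) = -45$)
$X{\left(n \right)} = 4 + n$
$m{\left(w \right)} = -49 - 39 w$ ($m{\left(w \right)} = -4 - \left(45 + 39 w\right) = -49 - 39 w$)
$- 2 \left(5 + X{\left(-1 \right)}\right) - m{\left(t{\left(8,-5 \right)} \right)} = - 2 \left(5 + \left(4 - 1\right)\right) - \left(-49 - -195\right) = - 2 \left(5 + 3\right) - \left(-49 + 195\right) = \left(-2\right) 8 - 146 = -16 - 146 = -162$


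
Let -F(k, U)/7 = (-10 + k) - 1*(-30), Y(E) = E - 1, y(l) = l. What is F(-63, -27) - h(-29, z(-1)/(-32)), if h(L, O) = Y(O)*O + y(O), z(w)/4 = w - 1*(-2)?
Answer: 19263/64 ≈ 300.98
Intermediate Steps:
z(w) = 8 + 4*w (z(w) = 4*(w - 1*(-2)) = 4*(w + 2) = 4*(2 + w) = 8 + 4*w)
Y(E) = -1 + E
F(k, U) = -140 - 7*k (F(k, U) = -7*((-10 + k) - 1*(-30)) = -7*((-10 + k) + 30) = -7*(20 + k) = -140 - 7*k)
h(L, O) = O + O*(-1 + O) (h(L, O) = (-1 + O)*O + O = O*(-1 + O) + O = O + O*(-1 + O))
F(-63, -27) - h(-29, z(-1)/(-32)) = (-140 - 7*(-63)) - ((8 + 4*(-1))/(-32))**2 = (-140 + 441) - ((8 - 4)*(-1/32))**2 = 301 - (4*(-1/32))**2 = 301 - (-1/8)**2 = 301 - 1*1/64 = 301 - 1/64 = 19263/64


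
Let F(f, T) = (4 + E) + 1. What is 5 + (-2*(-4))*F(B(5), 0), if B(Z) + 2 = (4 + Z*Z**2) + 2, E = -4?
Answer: 13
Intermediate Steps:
B(Z) = 4 + Z**3 (B(Z) = -2 + ((4 + Z*Z**2) + 2) = -2 + ((4 + Z**3) + 2) = -2 + (6 + Z**3) = 4 + Z**3)
F(f, T) = 1 (F(f, T) = (4 - 4) + 1 = 0 + 1 = 1)
5 + (-2*(-4))*F(B(5), 0) = 5 - 2*(-4)*1 = 5 + 8*1 = 5 + 8 = 13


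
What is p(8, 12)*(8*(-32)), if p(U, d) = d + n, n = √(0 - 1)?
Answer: -3072 - 256*I ≈ -3072.0 - 256.0*I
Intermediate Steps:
n = I (n = √(-1) = I ≈ 1.0*I)
p(U, d) = I + d (p(U, d) = d + I = I + d)
p(8, 12)*(8*(-32)) = (I + 12)*(8*(-32)) = (12 + I)*(-256) = -3072 - 256*I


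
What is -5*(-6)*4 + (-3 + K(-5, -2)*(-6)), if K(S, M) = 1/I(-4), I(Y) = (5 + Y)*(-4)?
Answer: 237/2 ≈ 118.50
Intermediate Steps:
I(Y) = -20 - 4*Y
K(S, M) = -¼ (K(S, M) = 1/(-20 - 4*(-4)) = 1/(-20 + 16) = 1/(-4) = -¼)
-5*(-6)*4 + (-3 + K(-5, -2)*(-6)) = -5*(-6)*4 + (-3 - ¼*(-6)) = 30*4 + (-3 + 3/2) = 120 - 3/2 = 237/2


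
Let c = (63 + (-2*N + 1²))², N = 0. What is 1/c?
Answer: 1/4096 ≈ 0.00024414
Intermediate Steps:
c = 4096 (c = (63 + (-2*0 + 1²))² = (63 + (0 + 1))² = (63 + 1)² = 64² = 4096)
1/c = 1/4096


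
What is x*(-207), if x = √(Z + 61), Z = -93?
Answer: -828*I*√2 ≈ -1171.0*I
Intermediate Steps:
x = 4*I*√2 (x = √(-93 + 61) = √(-32) = 4*I*√2 ≈ 5.6569*I)
x*(-207) = (4*I*√2)*(-207) = -828*I*√2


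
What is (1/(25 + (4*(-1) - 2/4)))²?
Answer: 4/1681 ≈ 0.0023795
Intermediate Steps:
(1/(25 + (4*(-1) - 2/4)))² = (1/(25 + (-4 - 2*¼)))² = (1/(25 + (-4 - ½)))² = (1/(25 - 9/2))² = (1/(41/2))² = (2/41)² = 4/1681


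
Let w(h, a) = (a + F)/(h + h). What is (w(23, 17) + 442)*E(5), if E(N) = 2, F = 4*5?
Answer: 20369/23 ≈ 885.61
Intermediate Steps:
F = 20
w(h, a) = (20 + a)/(2*h) (w(h, a) = (a + 20)/(h + h) = (20 + a)/((2*h)) = (20 + a)*(1/(2*h)) = (20 + a)/(2*h))
(w(23, 17) + 442)*E(5) = ((1/2)*(20 + 17)/23 + 442)*2 = ((1/2)*(1/23)*37 + 442)*2 = (37/46 + 442)*2 = (20369/46)*2 = 20369/23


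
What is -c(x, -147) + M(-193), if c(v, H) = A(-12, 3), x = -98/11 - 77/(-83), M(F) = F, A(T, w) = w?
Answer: -196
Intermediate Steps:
x = -7287/913 (x = -98*1/11 - 77*(-1/83) = -98/11 + 77/83 = -7287/913 ≈ -7.9814)
c(v, H) = 3
-c(x, -147) + M(-193) = -1*3 - 193 = -3 - 193 = -196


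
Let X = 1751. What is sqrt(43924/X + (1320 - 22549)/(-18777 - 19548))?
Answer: sqrt(4618468023111957)/13421415 ≈ 5.0635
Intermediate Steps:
sqrt(43924/X + (1320 - 22549)/(-18777 - 19548)) = sqrt(43924/1751 + (1320 - 22549)/(-18777 - 19548)) = sqrt(43924*(1/1751) - 21229/(-38325)) = sqrt(43924/1751 - 21229*(-1/38325)) = sqrt(43924/1751 + 21229/38325) = sqrt(1720559279/67107075) = sqrt(4618468023111957)/13421415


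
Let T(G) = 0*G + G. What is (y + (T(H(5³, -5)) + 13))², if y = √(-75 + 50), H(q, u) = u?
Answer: 39 + 80*I ≈ 39.0 + 80.0*I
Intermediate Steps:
T(G) = G (T(G) = 0 + G = G)
y = 5*I (y = √(-25) = 5*I ≈ 5.0*I)
(y + (T(H(5³, -5)) + 13))² = (5*I + (-5 + 13))² = (5*I + 8)² = (8 + 5*I)²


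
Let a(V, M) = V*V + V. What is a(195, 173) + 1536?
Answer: 39756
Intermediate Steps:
a(V, M) = V + V² (a(V, M) = V² + V = V + V²)
a(195, 173) + 1536 = 195*(1 + 195) + 1536 = 195*196 + 1536 = 38220 + 1536 = 39756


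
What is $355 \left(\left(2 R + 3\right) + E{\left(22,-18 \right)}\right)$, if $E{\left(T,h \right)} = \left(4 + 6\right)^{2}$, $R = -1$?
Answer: $35855$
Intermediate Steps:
$E{\left(T,h \right)} = 100$ ($E{\left(T,h \right)} = 10^{2} = 100$)
$355 \left(\left(2 R + 3\right) + E{\left(22,-18 \right)}\right) = 355 \left(\left(2 \left(-1\right) + 3\right) + 100\right) = 355 \left(\left(-2 + 3\right) + 100\right) = 355 \left(1 + 100\right) = 355 \cdot 101 = 35855$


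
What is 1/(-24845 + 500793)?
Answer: 1/475948 ≈ 2.1011e-6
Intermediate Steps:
1/(-24845 + 500793) = 1/475948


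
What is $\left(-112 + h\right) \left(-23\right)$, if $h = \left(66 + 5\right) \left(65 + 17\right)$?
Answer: $-131330$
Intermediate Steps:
$h = 5822$ ($h = 71 \cdot 82 = 5822$)
$\left(-112 + h\right) \left(-23\right) = \left(-112 + 5822\right) \left(-23\right) = 5710 \left(-23\right) = -131330$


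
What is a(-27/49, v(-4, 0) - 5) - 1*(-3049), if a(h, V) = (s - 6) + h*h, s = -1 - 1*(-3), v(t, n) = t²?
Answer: 7311774/2401 ≈ 3045.3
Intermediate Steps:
s = 2 (s = -1 + 3 = 2)
a(h, V) = -4 + h² (a(h, V) = (2 - 6) + h*h = -4 + h²)
a(-27/49, v(-4, 0) - 5) - 1*(-3049) = (-4 + (-27/49)²) - 1*(-3049) = (-4 + (-27*1/49)²) + 3049 = (-4 + (-27/49)²) + 3049 = (-4 + 729/2401) + 3049 = -8875/2401 + 3049 = 7311774/2401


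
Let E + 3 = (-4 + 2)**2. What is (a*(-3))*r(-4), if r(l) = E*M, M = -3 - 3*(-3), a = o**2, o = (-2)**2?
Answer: -288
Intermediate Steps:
o = 4
a = 16 (a = 4**2 = 16)
E = 1 (E = -3 + (-4 + 2)**2 = -3 + (-2)**2 = -3 + 4 = 1)
M = 6 (M = -3 + 9 = 6)
r(l) = 6 (r(l) = 1*6 = 6)
(a*(-3))*r(-4) = (16*(-3))*6 = -48*6 = -288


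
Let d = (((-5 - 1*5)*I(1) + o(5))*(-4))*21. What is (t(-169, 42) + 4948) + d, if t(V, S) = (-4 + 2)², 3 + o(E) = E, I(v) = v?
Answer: 5624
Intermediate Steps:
o(E) = -3 + E
t(V, S) = 4 (t(V, S) = (-2)² = 4)
d = 672 (d = (((-5 - 1*5)*1 + (-3 + 5))*(-4))*21 = (((-5 - 5)*1 + 2)*(-4))*21 = ((-10*1 + 2)*(-4))*21 = ((-10 + 2)*(-4))*21 = -8*(-4)*21 = 32*21 = 672)
(t(-169, 42) + 4948) + d = (4 + 4948) + 672 = 4952 + 672 = 5624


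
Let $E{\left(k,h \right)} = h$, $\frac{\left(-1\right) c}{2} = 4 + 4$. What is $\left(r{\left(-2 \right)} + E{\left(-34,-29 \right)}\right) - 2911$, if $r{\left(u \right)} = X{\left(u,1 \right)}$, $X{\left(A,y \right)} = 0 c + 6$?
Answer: $-2934$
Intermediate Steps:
$c = -16$ ($c = - 2 \left(4 + 4\right) = \left(-2\right) 8 = -16$)
$X{\left(A,y \right)} = 6$ ($X{\left(A,y \right)} = 0 \left(-16\right) + 6 = 0 + 6 = 6$)
$r{\left(u \right)} = 6$
$\left(r{\left(-2 \right)} + E{\left(-34,-29 \right)}\right) - 2911 = \left(6 - 29\right) - 2911 = -23 - 2911 = -2934$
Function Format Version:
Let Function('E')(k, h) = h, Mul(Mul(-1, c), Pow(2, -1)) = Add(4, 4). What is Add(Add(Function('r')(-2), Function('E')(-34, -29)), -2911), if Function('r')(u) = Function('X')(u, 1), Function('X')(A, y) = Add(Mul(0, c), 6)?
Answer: -2934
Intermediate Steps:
c = -16 (c = Mul(-2, Add(4, 4)) = Mul(-2, 8) = -16)
Function('X')(A, y) = 6 (Function('X')(A, y) = Add(Mul(0, -16), 6) = Add(0, 6) = 6)
Function('r')(u) = 6
Add(Add(Function('r')(-2), Function('E')(-34, -29)), -2911) = Add(Add(6, -29), -2911) = Add(-23, -2911) = -2934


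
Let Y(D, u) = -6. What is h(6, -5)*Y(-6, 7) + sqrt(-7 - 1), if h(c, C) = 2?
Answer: -12 + 2*I*sqrt(2) ≈ -12.0 + 2.8284*I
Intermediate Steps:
h(6, -5)*Y(-6, 7) + sqrt(-7 - 1) = 2*(-6) + sqrt(-7 - 1) = -12 + sqrt(-8) = -12 + 2*I*sqrt(2)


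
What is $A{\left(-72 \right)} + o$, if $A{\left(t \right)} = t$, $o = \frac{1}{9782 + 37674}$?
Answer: $- \frac{3416831}{47456} \approx -72.0$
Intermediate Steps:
$o = \frac{1}{47456} \approx 2.1072 \cdot 10^{-5}$
$A{\left(-72 \right)} + o = -72 + \frac{1}{47456} = - \frac{3416831}{47456}$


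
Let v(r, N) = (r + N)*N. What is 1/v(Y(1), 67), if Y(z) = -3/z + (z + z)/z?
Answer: 1/4422 ≈ 0.00022614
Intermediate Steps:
Y(z) = 2 - 3/z (Y(z) = -3/z + (2*z)/z = -3/z + 2 = 2 - 3/z)
v(r, N) = N*(N + r) (v(r, N) = (N + r)*N = N*(N + r))
1/v(Y(1), 67) = 1/(67*(67 + (2 - 3/1))) = 1/(67*(67 + (2 - 3*1))) = 1/(67*(67 + (2 - 3))) = 1/(67*(67 - 1)) = 1/(67*66) = 1/4422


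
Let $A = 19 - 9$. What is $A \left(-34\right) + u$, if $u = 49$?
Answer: $-291$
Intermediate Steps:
$A = 10$ ($A = 19 - 9 = 10$)
$A \left(-34\right) + u = 10 \left(-34\right) + 49 = -340 + 49 = -291$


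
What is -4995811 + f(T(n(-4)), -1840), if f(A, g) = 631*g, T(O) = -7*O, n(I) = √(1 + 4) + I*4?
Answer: -6156851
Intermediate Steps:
n(I) = √5 + 4*I
-4995811 + f(T(n(-4)), -1840) = -4995811 + 631*(-1840) = -4995811 - 1161040 = -6156851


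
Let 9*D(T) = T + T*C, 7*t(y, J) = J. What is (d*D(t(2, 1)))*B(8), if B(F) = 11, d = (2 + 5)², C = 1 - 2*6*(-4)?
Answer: 3850/9 ≈ 427.78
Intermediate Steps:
t(y, J) = J/7
C = 49 (C = 1 - 12*(-4) = 1 - 1*(-48) = 1 + 48 = 49)
d = 49 (d = 7² = 49)
D(T) = 50*T/9 (D(T) = (T + T*49)/9 = (T + 49*T)/9 = (50*T)/9 = 50*T/9)
(d*D(t(2, 1)))*B(8) = (49*(50*((⅐)*1)/9))*11 = (49*((50/9)*(⅐)))*11 = (49*(50/63))*11 = (350/9)*11 = 3850/9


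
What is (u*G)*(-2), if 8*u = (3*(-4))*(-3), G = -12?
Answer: 108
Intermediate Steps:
u = 9/2 (u = ((3*(-4))*(-3))/8 = (-12*(-3))/8 = (⅛)*36 = 9/2 ≈ 4.5000)
(u*G)*(-2) = ((9/2)*(-12))*(-2) = -54*(-2) = 108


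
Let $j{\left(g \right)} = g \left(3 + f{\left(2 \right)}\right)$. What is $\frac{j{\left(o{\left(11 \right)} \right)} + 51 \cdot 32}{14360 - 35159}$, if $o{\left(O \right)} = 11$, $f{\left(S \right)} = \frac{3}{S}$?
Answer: $- \frac{1121}{13866} \approx -0.080845$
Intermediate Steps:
$j{\left(g \right)} = \frac{9 g}{2}$ ($j{\left(g \right)} = g \left(3 + \frac{3}{2}\right) = g \frac{9}{2} = \frac{9 g}{2}$)
$\frac{j{\left(o{\left(11 \right)} \right)} + 51 \cdot 32}{14360 - 35159} = \frac{\frac{9}{2} \cdot 11 + 51 \cdot 32}{14360 - 35159} = \frac{\frac{99}{2} + 1632}{-20799} = \frac{3363}{2} \left(- \frac{1}{20799}\right) = - \frac{1121}{13866}$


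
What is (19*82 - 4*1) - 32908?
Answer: -31354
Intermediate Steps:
(19*82 - 4*1) - 32908 = (1558 - 4) - 32908 = 1554 - 32908 = -31354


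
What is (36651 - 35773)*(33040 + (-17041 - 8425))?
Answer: 6649972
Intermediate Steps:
(36651 - 35773)*(33040 + (-17041 - 8425)) = 878*(33040 - 25466) = 878*7574 = 6649972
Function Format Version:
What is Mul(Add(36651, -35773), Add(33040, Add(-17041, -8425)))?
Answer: 6649972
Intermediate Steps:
Mul(Add(36651, -35773), Add(33040, Add(-17041, -8425))) = Mul(878, Add(33040, -25466)) = Mul(878, 7574) = 6649972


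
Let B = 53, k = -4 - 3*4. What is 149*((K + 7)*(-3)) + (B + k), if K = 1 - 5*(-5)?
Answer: -14714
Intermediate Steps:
K = 26 (K = 1 + 25 = 26)
k = -16 (k = -4 - 12 = -16)
149*((K + 7)*(-3)) + (B + k) = 149*((26 + 7)*(-3)) + (53 - 16) = 149*(33*(-3)) + 37 = 149*(-99) + 37 = -14751 + 37 = -14714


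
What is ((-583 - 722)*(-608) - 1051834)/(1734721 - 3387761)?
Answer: 129197/826520 ≈ 0.15631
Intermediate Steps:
((-583 - 722)*(-608) - 1051834)/(1734721 - 3387761) = (-1305*(-608) - 1051834)/(-1653040) = (793440 - 1051834)*(-1/1653040) = -258394*(-1/1653040) = 129197/826520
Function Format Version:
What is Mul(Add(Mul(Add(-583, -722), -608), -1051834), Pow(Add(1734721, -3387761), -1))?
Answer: Rational(129197, 826520) ≈ 0.15631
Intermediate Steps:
Mul(Add(Mul(Add(-583, -722), -608), -1051834), Pow(Add(1734721, -3387761), -1)) = Mul(Add(Mul(-1305, -608), -1051834), Pow(-1653040, -1)) = Mul(Add(793440, -1051834), Rational(-1, 1653040)) = Mul(-258394, Rational(-1, 1653040)) = Rational(129197, 826520)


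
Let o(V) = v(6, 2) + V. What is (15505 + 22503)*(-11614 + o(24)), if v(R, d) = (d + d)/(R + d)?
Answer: -440493716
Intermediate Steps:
v(R, d) = 2*d/(R + d) (v(R, d) = (2*d)/(R + d) = 2*d/(R + d))
o(V) = 1/2 + V (o(V) = 2*2/(6 + 2) + V = 2*2/8 + V = 2*2*(1/8) + V = 1/2 + V)
(15505 + 22503)*(-11614 + o(24)) = (15505 + 22503)*(-11614 + (1/2 + 24)) = 38008*(-11614 + 49/2) = 38008*(-23179/2) = -440493716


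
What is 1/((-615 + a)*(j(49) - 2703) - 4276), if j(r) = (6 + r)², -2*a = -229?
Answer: -1/165437 ≈ -6.0446e-6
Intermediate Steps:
a = 229/2 (a = -½*(-229) = 229/2 ≈ 114.50)
1/((-615 + a)*(j(49) - 2703) - 4276) = 1/((-615 + 229/2)*((6 + 49)² - 2703) - 4276) = 1/(-1001*(55² - 2703)/2 - 4276) = 1/(-1001*(3025 - 2703)/2 - 4276) = 1/(-1001/2*322 - 4276) = 1/(-161161 - 4276) = 1/(-165437) = -1/165437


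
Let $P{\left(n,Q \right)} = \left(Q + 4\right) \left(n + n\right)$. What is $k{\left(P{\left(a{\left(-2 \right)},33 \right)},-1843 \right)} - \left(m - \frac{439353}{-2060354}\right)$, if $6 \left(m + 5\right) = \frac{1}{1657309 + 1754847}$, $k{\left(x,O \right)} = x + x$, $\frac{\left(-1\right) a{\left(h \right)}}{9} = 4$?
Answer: $- \frac{112270547908379437}{21090747789672} \approx -5323.2$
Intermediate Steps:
$a{\left(h \right)} = -36$ ($a{\left(h \right)} = \left(-9\right) 4 = -36$)
$P{\left(n,Q \right)} = 2 n \left(4 + Q\right)$ ($P{\left(n,Q \right)} = \left(4 + Q\right) 2 n = 2 n \left(4 + Q\right)$)
$k{\left(x,O \right)} = 2 x$
$m = - \frac{102364679}{20472936}$ ($m = -5 + \frac{1}{6 \left(1657309 + 1754847\right)} = -5 + \frac{1}{6 \cdot 3412156} = -5 + \frac{1}{6} \cdot \frac{1}{3412156} = -5 + \frac{1}{20472936} = - \frac{102364679}{20472936} \approx -5.0$)
$k{\left(P{\left(a{\left(-2 \right)},33 \right)},-1843 \right)} - \left(m - \frac{439353}{-2060354}\right) = 2 \cdot 2 \left(-36\right) \left(4 + 33\right) - \left(- \frac{102364679}{20472936} - \frac{439353}{-2060354}\right) = 2 \cdot 2 \left(-36\right) 37 - \left(- \frac{102364679}{20472936} - - \frac{439353}{2060354}\right) = 2 \left(-2664\right) - \left(- \frac{102364679}{20472936} + \frac{439353}{2060354}\right) = -5328 - - \frac{100956314992979}{21090747789672} = -5328 + \frac{100956314992979}{21090747789672} = - \frac{112270547908379437}{21090747789672}$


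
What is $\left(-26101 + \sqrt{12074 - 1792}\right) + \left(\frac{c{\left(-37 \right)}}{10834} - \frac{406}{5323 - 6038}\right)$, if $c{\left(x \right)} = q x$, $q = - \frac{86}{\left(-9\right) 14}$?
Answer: $- \frac{12737469576043}{488017530} + \sqrt{10282} \approx -25999.0$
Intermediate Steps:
$q = \frac{43}{63}$ ($q = - \frac{86}{-126} = \left(-86\right) \left(- \frac{1}{126}\right) = \frac{43}{63} \approx 0.68254$)
$c{\left(x \right)} = \frac{43 x}{63}$
$\left(-26101 + \sqrt{12074 - 1792}\right) + \left(\frac{c{\left(-37 \right)}}{10834} - \frac{406}{5323 - 6038}\right) = \left(-26101 + \sqrt{12074 - 1792}\right) - \left(\frac{406}{5323 - 6038} - \frac{\frac{43}{63} \left(-37\right)}{10834}\right) = \left(-26101 + \sqrt{10282}\right) - \left(\frac{1591}{682542} + \frac{406}{5323 - 6038}\right) = \left(-26101 + \sqrt{10282}\right) - \left(\frac{1591}{682542} + \frac{406}{-715}\right) = \left(-26101 + \sqrt{10282}\right) - - \frac{275974487}{488017530} = \left(-26101 + \sqrt{10282}\right) + \left(- \frac{1591}{682542} + \frac{406}{715}\right) = \left(-26101 + \sqrt{10282}\right) + \frac{275974487}{488017530} = - \frac{12737469576043}{488017530} + \sqrt{10282}$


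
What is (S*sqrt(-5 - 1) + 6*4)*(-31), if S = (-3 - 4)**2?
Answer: -744 - 1519*I*sqrt(6) ≈ -744.0 - 3720.8*I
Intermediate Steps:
S = 49 (S = (-7)**2 = 49)
(S*sqrt(-5 - 1) + 6*4)*(-31) = (49*sqrt(-5 - 1) + 6*4)*(-31) = (49*sqrt(-6) + 24)*(-31) = (49*(I*sqrt(6)) + 24)*(-31) = (49*I*sqrt(6) + 24)*(-31) = (24 + 49*I*sqrt(6))*(-31) = -744 - 1519*I*sqrt(6)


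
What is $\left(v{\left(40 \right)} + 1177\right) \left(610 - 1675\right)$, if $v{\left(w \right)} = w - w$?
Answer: $-1253505$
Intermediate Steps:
$v{\left(w \right)} = 0$
$\left(v{\left(40 \right)} + 1177\right) \left(610 - 1675\right) = \left(0 + 1177\right) \left(610 - 1675\right) = 1177 \left(-1065\right) = -1253505$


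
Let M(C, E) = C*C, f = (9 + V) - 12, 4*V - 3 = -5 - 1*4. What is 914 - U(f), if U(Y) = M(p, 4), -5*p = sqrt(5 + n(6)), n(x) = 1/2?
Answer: 45689/50 ≈ 913.78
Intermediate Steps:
V = -3/2 (V = 3/4 + (-5 - 1*4)/4 = 3/4 + (-5 - 4)/4 = 3/4 + (1/4)*(-9) = 3/4 - 9/4 = -3/2 ≈ -1.5000)
f = -9/2 (f = (9 - 3/2) - 12 = 15/2 - 12 = -9/2 ≈ -4.5000)
n(x) = 1/2
p = -sqrt(22)/10 (p = -sqrt(5 + 1/2)/5 = -sqrt(22)/10 ≈ -0.46904)
M(C, E) = C**2
U(Y) = 11/50 (U(Y) = (-sqrt(22)/10)**2 = 11/50)
914 - U(f) = 914 - 1*11/50 = 914 - 11/50 = 45689/50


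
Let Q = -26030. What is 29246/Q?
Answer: -14623/13015 ≈ -1.1236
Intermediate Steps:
29246/Q = 29246/(-26030) = 29246*(-1/26030) = -14623/13015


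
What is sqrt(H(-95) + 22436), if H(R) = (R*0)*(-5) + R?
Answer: sqrt(22341) ≈ 149.47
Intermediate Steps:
H(R) = R (H(R) = 0*(-5) + R = 0 + R = R)
sqrt(H(-95) + 22436) = sqrt(-95 + 22436) = sqrt(22341)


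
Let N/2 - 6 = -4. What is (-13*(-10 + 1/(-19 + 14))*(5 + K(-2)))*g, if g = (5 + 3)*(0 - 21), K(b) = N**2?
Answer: -2339064/5 ≈ -4.6781e+5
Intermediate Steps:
N = 4 (N = 12 + 2*(-4) = 12 - 8 = 4)
K(b) = 16 (K(b) = 4**2 = 16)
g = -168 (g = 8*(-21) = -168)
(-13*(-10 + 1/(-19 + 14))*(5 + K(-2)))*g = -13*(-10 + 1/(-19 + 14))*(5 + 16)*(-168) = -13*(-10 + 1/(-5))*21*(-168) = -13*(-10 - 1/5)*21*(-168) = -(-663)*21/5*(-168) = -13*(-1071/5)*(-168) = (13923/5)*(-168) = -2339064/5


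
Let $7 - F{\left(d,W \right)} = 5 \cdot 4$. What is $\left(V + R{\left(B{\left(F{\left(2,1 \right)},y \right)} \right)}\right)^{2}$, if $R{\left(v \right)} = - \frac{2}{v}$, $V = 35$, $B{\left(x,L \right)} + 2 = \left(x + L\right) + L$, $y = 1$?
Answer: $\frac{208849}{169} \approx 1235.8$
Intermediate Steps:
$F{\left(d,W \right)} = -13$ ($F{\left(d,W \right)} = 7 - 5 \cdot 4 = 7 - 20 = -13$)
$B{\left(x,L \right)} = -2 + x + 2 L$ ($B{\left(x,L \right)} = -2 + \left(\left(x + L\right) + L\right) = -2 + \left(\left(L + x\right) + L\right) = -2 + \left(x + 2 L\right) = -2 + x + 2 L$)
$\left(V + R{\left(B{\left(F{\left(2,1 \right)},y \right)} \right)}\right)^{2} = \left(35 - \frac{2}{-2 - 13 + 2 \cdot 1}\right)^{2} = \left(35 - \frac{2}{-2 - 13 + 2}\right)^{2} = \left(35 - \frac{2}{-13}\right)^{2} = \left(35 - - \frac{2}{13}\right)^{2} = \left(35 + \frac{2}{13}\right)^{2} = \left(\frac{457}{13}\right)^{2} = \frac{208849}{169}$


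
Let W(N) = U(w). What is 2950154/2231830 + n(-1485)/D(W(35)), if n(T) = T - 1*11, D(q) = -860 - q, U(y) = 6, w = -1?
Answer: 1473412761/483191195 ≈ 3.0493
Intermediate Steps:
W(N) = 6
n(T) = -11 + T (n(T) = T - 11 = -11 + T)
2950154/2231830 + n(-1485)/D(W(35)) = 2950154/2231830 + (-11 - 1485)/(-860 - 1*6) = 2950154*(1/2231830) - 1496/(-860 - 6) = 1475077/1115915 - 1496/(-866) = 1475077/1115915 - 1496*(-1/866) = 1475077/1115915 + 748/433 = 1473412761/483191195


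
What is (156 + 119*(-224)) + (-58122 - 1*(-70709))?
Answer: -13913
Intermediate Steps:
(156 + 119*(-224)) + (-58122 - 1*(-70709)) = (156 - 26656) + (-58122 + 70709) = -26500 + 12587 = -13913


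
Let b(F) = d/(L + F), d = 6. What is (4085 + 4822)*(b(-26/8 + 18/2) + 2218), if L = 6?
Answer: 928732890/47 ≈ 1.9760e+7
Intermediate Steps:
b(F) = 6/(6 + F)
(4085 + 4822)*(b(-26/8 + 18/2) + 2218) = (4085 + 4822)*(6/(6 + (-26/8 + 18/2)) + 2218) = 8907*(6/(6 + (-26*1/8 + 18*(1/2))) + 2218) = 8907*(6/(6 + (-13/4 + 9)) + 2218) = 8907*(6/(6 + 23/4) + 2218) = 8907*(6/(47/4) + 2218) = 8907*(6*(4/47) + 2218) = 8907*(24/47 + 2218) = 8907*(104270/47) = 928732890/47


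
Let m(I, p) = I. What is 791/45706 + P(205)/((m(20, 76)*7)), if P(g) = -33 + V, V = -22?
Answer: -240309/639884 ≈ -0.37555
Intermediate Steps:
P(g) = -55 (P(g) = -33 - 22 = -55)
791/45706 + P(205)/((m(20, 76)*7)) = 791/45706 - 55/(20*7) = 791*(1/45706) - 55/140 = 791/45706 - 55*1/140 = 791/45706 - 11/28 = -240309/639884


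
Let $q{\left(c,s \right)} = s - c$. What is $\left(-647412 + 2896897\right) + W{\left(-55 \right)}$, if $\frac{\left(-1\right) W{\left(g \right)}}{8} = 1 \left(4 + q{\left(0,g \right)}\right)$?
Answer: $2249893$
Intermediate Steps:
$W{\left(g \right)} = -32 - 8 g$ ($W{\left(g \right)} = - 8 \cdot 1 \left(4 + \left(g - 0\right)\right) = - 8 \cdot 1 \left(4 + \left(g + 0\right)\right) = - 8 \cdot 1 \left(4 + g\right) = - 8 \left(4 + g\right) = -32 - 8 g$)
$\left(-647412 + 2896897\right) + W{\left(-55 \right)} = \left(-647412 + 2896897\right) - -408 = 2249485 + \left(-32 + 440\right) = 2249485 + 408 = 2249893$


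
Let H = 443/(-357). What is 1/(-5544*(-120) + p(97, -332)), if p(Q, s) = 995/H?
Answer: 443/294363825 ≈ 1.5049e-6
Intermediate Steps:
H = -443/357 (H = 443*(-1/357) = -443/357 ≈ -1.2409)
p(Q, s) = -355215/443 (p(Q, s) = 995/(-443/357) = 995*(-357/443) = -355215/443)
1/(-5544*(-120) + p(97, -332)) = 1/(-5544*(-120) - 355215/443) = 1/(665280 - 355215/443) = 1/(294363825/443) = 443/294363825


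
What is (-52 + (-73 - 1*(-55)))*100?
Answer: -7000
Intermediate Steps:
(-52 + (-73 - 1*(-55)))*100 = (-52 + (-73 + 55))*100 = (-52 - 18)*100 = -70*100 = -7000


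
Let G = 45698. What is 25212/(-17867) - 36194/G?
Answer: -899408087/408243083 ≈ -2.2031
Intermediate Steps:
25212/(-17867) - 36194/G = 25212/(-17867) - 36194/45698 = 25212*(-1/17867) - 36194*1/45698 = -25212/17867 - 18097/22849 = -899408087/408243083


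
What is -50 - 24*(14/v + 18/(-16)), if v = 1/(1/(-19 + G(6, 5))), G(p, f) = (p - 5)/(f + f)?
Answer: -47/9 ≈ -5.2222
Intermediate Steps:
G(p, f) = (-5 + p)/(2*f) (G(p, f) = (-5 + p)/((2*f)) = (-5 + p)*(1/(2*f)) = (-5 + p)/(2*f))
v = -189/10 (v = 1/(1/(-19 + (½)*(-5 + 6)/5)) = 1/(1/(-19 + (½)*(⅕)*1)) = 1/(1/(-19 + ⅒)) = 1/(1/(-189/10)) = 1/(-10/189) = -189/10 ≈ -18.900)
-50 - 24*(14/v + 18/(-16)) = -50 - 24*(14/(-189/10) + 18/(-16)) = -50 - 24*(14*(-10/189) + 18*(-1/16)) = -50 - 24*(-20/27 - 9/8) = -50 - 24*(-403/216) = -50 + 403/9 = -47/9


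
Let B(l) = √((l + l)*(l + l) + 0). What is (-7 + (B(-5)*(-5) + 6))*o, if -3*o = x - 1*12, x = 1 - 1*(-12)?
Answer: 17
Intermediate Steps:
x = 13 (x = 1 + 12 = 13)
o = -⅓ (o = -(13 - 1*12)/3 = -(13 - 12)/3 = -⅓*1 = -⅓ ≈ -0.33333)
B(l) = 2*√(l²) (B(l) = √((2*l)*(2*l) + 0) = √(4*l² + 0) = √(4*l²) = 2*√(l²))
(-7 + (B(-5)*(-5) + 6))*o = (-7 + ((2*√((-5)²))*(-5) + 6))*(-⅓) = (-7 + ((2*√25)*(-5) + 6))*(-⅓) = (-7 + ((2*5)*(-5) + 6))*(-⅓) = (-7 + (10*(-5) + 6))*(-⅓) = (-7 + (-50 + 6))*(-⅓) = (-7 - 44)*(-⅓) = -51*(-⅓) = 17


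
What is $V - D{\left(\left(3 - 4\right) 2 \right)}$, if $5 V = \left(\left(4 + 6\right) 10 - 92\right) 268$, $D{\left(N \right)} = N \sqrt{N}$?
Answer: $\frac{2144}{5} + 2 i \sqrt{2} \approx 428.8 + 2.8284 i$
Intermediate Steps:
$D{\left(N \right)} = N^{\frac{3}{2}}$
$V = \frac{2144}{5}$ ($V = \frac{\left(\left(4 + 6\right) 10 - 92\right) 268}{5} = \frac{\left(10 \cdot 10 - 92\right) 268}{5} = \frac{\left(100 - 92\right) 268}{5} = \frac{8 \cdot 268}{5} = \frac{1}{5} \cdot 2144 = \frac{2144}{5} \approx 428.8$)
$V - D{\left(\left(3 - 4\right) 2 \right)} = \frac{2144}{5} - \left(\left(3 - 4\right) 2\right)^{\frac{3}{2}} = \frac{2144}{5} - \left(\left(-1\right) 2\right)^{\frac{3}{2}} = \frac{2144}{5} - \left(-2\right)^{\frac{3}{2}} = \frac{2144}{5} - - 2 i \sqrt{2} = \frac{2144}{5} + 2 i \sqrt{2}$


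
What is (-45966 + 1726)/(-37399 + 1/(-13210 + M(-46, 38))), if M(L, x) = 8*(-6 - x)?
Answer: 599982880/507205239 ≈ 1.1829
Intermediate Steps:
M(L, x) = -48 - 8*x
(-45966 + 1726)/(-37399 + 1/(-13210 + M(-46, 38))) = (-45966 + 1726)/(-37399 + 1/(-13210 + (-48 - 8*38))) = -44240/(-37399 + 1/(-13210 + (-48 - 304))) = -44240/(-37399 + 1/(-13210 - 352)) = -44240/(-37399 + 1/(-13562)) = -44240/(-37399 - 1/13562) = -44240/(-507205239/13562) = -44240*(-13562/507205239) = 599982880/507205239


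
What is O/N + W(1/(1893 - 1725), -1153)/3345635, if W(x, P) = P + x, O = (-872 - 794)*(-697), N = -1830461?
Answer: -653027518736443/1028841137139480 ≈ -0.63472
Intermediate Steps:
O = 1161202 (O = -1666*(-697) = 1161202)
O/N + W(1/(1893 - 1725), -1153)/3345635 = 1161202/(-1830461) + (-1153 + 1/(1893 - 1725))/3345635 = 1161202*(-1/1830461) + (-1153 + 1/168)*(1/3345635) = -1161202/1830461 + (-1153 + 1/168)*(1/3345635) = -1161202/1830461 - 193703/168*1/3345635 = -1161202/1830461 - 193703/562066680 = -653027518736443/1028841137139480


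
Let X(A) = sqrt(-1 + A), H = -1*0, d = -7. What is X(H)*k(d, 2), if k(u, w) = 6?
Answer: 6*I ≈ 6.0*I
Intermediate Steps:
H = 0
X(H)*k(d, 2) = sqrt(-1 + 0)*6 = sqrt(-1)*6 = I*6 = 6*I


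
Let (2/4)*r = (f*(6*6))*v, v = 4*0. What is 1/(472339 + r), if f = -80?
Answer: 1/472339 ≈ 2.1171e-6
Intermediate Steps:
v = 0
r = 0 (r = 2*(-480*6*0) = 2*(-80*36*0) = 2*(-2880*0) = 2*0 = 0)
1/(472339 + r) = 1/(472339 + 0) = 1/472339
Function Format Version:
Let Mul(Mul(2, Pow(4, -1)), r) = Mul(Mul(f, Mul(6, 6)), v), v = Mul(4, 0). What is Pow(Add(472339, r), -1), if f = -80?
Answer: Rational(1, 472339) ≈ 2.1171e-6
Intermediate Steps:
v = 0
r = 0 (r = Mul(2, Mul(Mul(-80, Mul(6, 6)), 0)) = Mul(2, Mul(Mul(-80, 36), 0)) = Mul(2, Mul(-2880, 0)) = Mul(2, 0) = 0)
Pow(Add(472339, r), -1) = Pow(Add(472339, 0), -1) = Pow(472339, -1) = Rational(1, 472339)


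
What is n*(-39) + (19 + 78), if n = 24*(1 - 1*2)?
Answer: 1033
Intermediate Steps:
n = -24 (n = 24*(1 - 2) = 24*(-1) = -24)
n*(-39) + (19 + 78) = -24*(-39) + (19 + 78) = 936 + 97 = 1033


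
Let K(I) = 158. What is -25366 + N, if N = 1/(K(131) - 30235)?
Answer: -762933183/30077 ≈ -25366.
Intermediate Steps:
N = -1/30077 (N = 1/(158 - 30235) = 1/(-30077) = -1/30077 ≈ -3.3248e-5)
-25366 + N = -25366 - 1/30077 = -762933183/30077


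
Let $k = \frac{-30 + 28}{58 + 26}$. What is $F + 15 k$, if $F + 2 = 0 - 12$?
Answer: $- \frac{201}{14} \approx -14.357$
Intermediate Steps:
$F = -14$ ($F = -2 + \left(0 - 12\right) = -2 - 12 = -14$)
$k = - \frac{1}{42}$ ($k = - \frac{2}{84} = \left(-2\right) \frac{1}{84} = - \frac{1}{42} \approx -0.02381$)
$F + 15 k = -14 + 15 \left(- \frac{1}{42}\right) = -14 - \frac{5}{14} = - \frac{201}{14}$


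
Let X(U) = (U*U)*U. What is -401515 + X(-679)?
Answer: -313448354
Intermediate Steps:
X(U) = U³ (X(U) = U²*U = U³)
-401515 + X(-679) = -401515 + (-679)³ = -401515 - 313046839 = -313448354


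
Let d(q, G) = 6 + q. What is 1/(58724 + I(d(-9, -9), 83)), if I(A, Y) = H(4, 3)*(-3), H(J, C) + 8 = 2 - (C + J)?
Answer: 1/58763 ≈ 1.7018e-5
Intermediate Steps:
H(J, C) = -6 - C - J (H(J, C) = -8 + (2 - (C + J)) = -8 + (2 + (-C - J)) = -8 + (2 - C - J) = -6 - C - J)
I(A, Y) = 39 (I(A, Y) = (-6 - 1*3 - 1*4)*(-3) = (-6 - 3 - 4)*(-3) = -13*(-3) = 39)
1/(58724 + I(d(-9, -9), 83)) = 1/(58724 + 39) = 1/58763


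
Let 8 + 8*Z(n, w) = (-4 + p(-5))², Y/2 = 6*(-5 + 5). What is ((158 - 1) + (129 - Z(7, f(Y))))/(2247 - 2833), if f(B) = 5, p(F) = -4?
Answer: -279/586 ≈ -0.47611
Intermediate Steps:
Y = 0 (Y = 2*(6*(-5 + 5)) = 2*(6*0) = 2*0 = 0)
Z(n, w) = 7 (Z(n, w) = -1 + (-4 - 4)²/8 = -1 + (⅛)*(-8)² = -1 + (⅛)*64 = -1 + 8 = 7)
((158 - 1) + (129 - Z(7, f(Y))))/(2247 - 2833) = ((158 - 1) + (129 - 1*7))/(2247 - 2833) = (157 + (129 - 7))/(-586) = -(157 + 122)/586 = -1/586*279 = -279/586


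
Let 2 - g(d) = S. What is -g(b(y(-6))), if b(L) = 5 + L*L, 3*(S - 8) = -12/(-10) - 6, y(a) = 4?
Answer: 22/5 ≈ 4.4000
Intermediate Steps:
S = 32/5 (S = 8 + (-12/(-10) - 6)/3 = 8 + (-⅒*(-12) - 6)/3 = 8 + (6/5 - 6)/3 = 8 + (⅓)*(-24/5) = 8 - 8/5 = 32/5 ≈ 6.4000)
b(L) = 5 + L²
g(d) = -22/5 (g(d) = 2 - 1*32/5 = 2 - 32/5 = -22/5)
-g(b(y(-6))) = -1*(-22/5) = 22/5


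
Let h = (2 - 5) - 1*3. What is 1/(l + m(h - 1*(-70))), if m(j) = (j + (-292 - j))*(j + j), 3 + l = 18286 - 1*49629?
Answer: -1/68722 ≈ -1.4551e-5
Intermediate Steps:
h = -6 (h = -3 - 3 = -6)
l = -31346 (l = -3 + (18286 - 1*49629) = -3 + (18286 - 49629) = -3 - 31343 = -31346)
m(j) = -584*j
1/(l + m(h - 1*(-70))) = 1/(-31346 - 584*(-6 - 1*(-70))) = 1/(-31346 - 584*(-6 + 70)) = 1/(-31346 - 584*64) = 1/(-31346 - 37376) = 1/(-68722) = -1/68722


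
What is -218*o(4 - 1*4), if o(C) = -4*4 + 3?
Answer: 2834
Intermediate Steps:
o(C) = -13 (o(C) = -16 + 3 = -13)
-218*o(4 - 1*4) = -218*(-13) = 2834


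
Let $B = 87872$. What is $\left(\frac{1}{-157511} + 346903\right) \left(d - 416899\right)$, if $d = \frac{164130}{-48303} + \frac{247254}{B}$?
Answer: $- \frac{503586168770094453862747}{3482044170903} \approx -1.4462 \cdot 10^{11}$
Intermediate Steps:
$d = - \frac{413220233}{707413536}$ ($d = \frac{164130}{-48303} + \frac{247254}{87872} = 164130 \left(- \frac{1}{48303}\right) + 247254 \cdot \frac{1}{87872} = - \frac{54710}{16101} + \frac{123627}{43936} = - \frac{413220233}{707413536} \approx -0.58413$)
$\left(\frac{1}{-157511} + 346903\right) \left(d - 416899\right) = \left(\frac{1}{-157511} + 346903\right) \left(- \frac{413220233}{707413536} - 416899\right) = \left(- \frac{1}{157511} + 346903\right) \left(- \frac{294920408965097}{707413536}\right) = \frac{54641038432}{157511} \left(- \frac{294920408965097}{707413536}\right) = - \frac{503586168770094453862747}{3482044170903}$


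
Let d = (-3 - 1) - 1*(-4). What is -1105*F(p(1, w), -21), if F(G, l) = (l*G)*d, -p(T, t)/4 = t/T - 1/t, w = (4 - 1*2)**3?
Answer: 0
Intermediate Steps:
w = 8 (w = (4 - 2)**3 = 2**3 = 8)
d = 0 (d = -4 + 4 = 0)
p(T, t) = 4/t - 4*t/T (p(T, t) = -4*(t/T - 1/t) = -4*(-1/t + t/T) = 4/t - 4*t/T)
F(G, l) = 0 (F(G, l) = (l*G)*0 = (G*l)*0 = 0)
-1105*F(p(1, w), -21) = -1105*0 = 0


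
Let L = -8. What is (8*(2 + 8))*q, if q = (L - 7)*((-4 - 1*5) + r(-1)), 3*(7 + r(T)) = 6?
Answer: 16800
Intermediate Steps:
r(T) = -5 (r(T) = -7 + (1/3)*6 = -7 + 2 = -5)
q = 210 (q = (-8 - 7)*((-4 - 1*5) - 5) = -15*((-4 - 5) - 5) = -15*(-9 - 5) = -15*(-14) = 210)
(8*(2 + 8))*q = (8*(2 + 8))*210 = (8*10)*210 = 80*210 = 16800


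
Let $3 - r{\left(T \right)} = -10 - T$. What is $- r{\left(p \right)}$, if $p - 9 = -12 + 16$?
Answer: $-26$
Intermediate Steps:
$p = 13$ ($p = 9 + \left(-12 + 16\right) = 9 + 4 = 13$)
$r{\left(T \right)} = 13 + T$ ($r{\left(T \right)} = 3 - \left(-10 - T\right) = 3 + \left(10 + T\right) = 13 + T$)
$- r{\left(p \right)} = - (13 + 13) = \left(-1\right) 26 = -26$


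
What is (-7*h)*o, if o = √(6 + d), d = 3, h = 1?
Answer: -21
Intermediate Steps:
o = 3 (o = √(6 + 3) = √9 = 3)
(-7*h)*o = -7*1*3 = -7*3 = -21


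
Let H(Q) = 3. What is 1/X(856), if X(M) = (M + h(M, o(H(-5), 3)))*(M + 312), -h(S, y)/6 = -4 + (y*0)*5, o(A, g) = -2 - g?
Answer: 1/1027840 ≈ 9.7291e-7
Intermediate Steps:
h(S, y) = 24 (h(S, y) = -6*(-4 + (y*0)*5) = -6*(-4 + 0*5) = -6*(-4 + 0) = -6*(-4) = 24)
X(M) = (24 + M)*(312 + M) (X(M) = (M + 24)*(M + 312) = (24 + M)*(312 + M))
1/X(856) = 1/(7488 + 856**2 + 336*856) = 1/(7488 + 732736 + 287616) = 1/1027840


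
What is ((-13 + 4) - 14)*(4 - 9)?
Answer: 115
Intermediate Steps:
((-13 + 4) - 14)*(4 - 9) = (-9 - 14)*(-5) = -23*(-5) = 115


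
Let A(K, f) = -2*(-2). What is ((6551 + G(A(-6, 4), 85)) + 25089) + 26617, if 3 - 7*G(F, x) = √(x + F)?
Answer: 407802/7 - √89/7 ≈ 58256.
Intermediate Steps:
A(K, f) = 4
G(F, x) = 3/7 - √(F + x)/7 (G(F, x) = 3/7 - √(x + F)/7 = 3/7 - √(F + x)/7)
((6551 + G(A(-6, 4), 85)) + 25089) + 26617 = ((6551 + (3/7 - √(4 + 85)/7)) + 25089) + 26617 = ((6551 + (3/7 - √89/7)) + 25089) + 26617 = ((45860/7 - √89/7) + 25089) + 26617 = (221483/7 - √89/7) + 26617 = 407802/7 - √89/7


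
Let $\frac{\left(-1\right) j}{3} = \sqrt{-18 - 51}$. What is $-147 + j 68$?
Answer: $-147 - 204 i \sqrt{69} \approx -147.0 - 1694.6 i$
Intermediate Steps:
$j = - 3 i \sqrt{69}$ ($j = - 3 \sqrt{-18 - 51} = - 3 \sqrt{-69} = - 3 i \sqrt{69} \approx - 24.92 i$)
$-147 + j 68 = -147 + - 3 i \sqrt{69} \cdot 68 = -147 - 204 i \sqrt{69}$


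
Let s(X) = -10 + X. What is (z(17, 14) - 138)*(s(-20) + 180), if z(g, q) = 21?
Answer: -17550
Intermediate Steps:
(z(17, 14) - 138)*(s(-20) + 180) = (21 - 138)*((-10 - 20) + 180) = -117*(-30 + 180) = -117*150 = -17550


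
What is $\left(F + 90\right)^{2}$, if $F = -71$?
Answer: $361$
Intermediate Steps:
$\left(F + 90\right)^{2} = \left(-71 + 90\right)^{2} = 19^{2} = 361$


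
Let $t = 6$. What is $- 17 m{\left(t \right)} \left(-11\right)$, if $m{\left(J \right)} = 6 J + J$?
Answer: $7854$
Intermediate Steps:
$m{\left(J \right)} = 7 J$
$- 17 m{\left(t \right)} \left(-11\right) = - 17 \cdot 7 \cdot 6 \left(-11\right) = \left(-17\right) 42 \left(-11\right) = \left(-714\right) \left(-11\right) = 7854$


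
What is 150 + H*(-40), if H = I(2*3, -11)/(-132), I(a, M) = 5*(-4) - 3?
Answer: 4720/33 ≈ 143.03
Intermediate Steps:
I(a, M) = -23 (I(a, M) = -20 - 3 = -23)
H = 23/132 (H = -23/(-132) = -23*(-1/132) = 23/132 ≈ 0.17424)
150 + H*(-40) = 150 + (23/132)*(-40) = 150 - 230/33 = 4720/33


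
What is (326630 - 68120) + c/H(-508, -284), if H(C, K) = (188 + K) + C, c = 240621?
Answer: 155899419/604 ≈ 2.5811e+5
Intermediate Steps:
H(C, K) = 188 + C + K
(326630 - 68120) + c/H(-508, -284) = (326630 - 68120) + 240621/(188 - 508 - 284) = 258510 + 240621/(-604) = 258510 + 240621*(-1/604) = 258510 - 240621/604 = 155899419/604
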